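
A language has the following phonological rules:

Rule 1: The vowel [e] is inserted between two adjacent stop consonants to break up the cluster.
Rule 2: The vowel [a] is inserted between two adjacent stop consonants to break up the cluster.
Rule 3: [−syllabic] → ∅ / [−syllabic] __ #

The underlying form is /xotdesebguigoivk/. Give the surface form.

Rule 1 (stop-cluster e-epenthesis): /t/ and /d/ form a stop–stop cluster, so [e] is inserted between them. /b/ and /g/ form a stop–stop cluster, so [e] is inserted between them. /xotdesebguigoivk/ → xotedesebeguigoivk.
Rule 2 (stop-cluster a-epenthesis): no segment meets the environment; /xotedesebeguigoivk/ is unchanged.
Rule 3 (final cluster simplification): /k/ is the second consonant of a word-final cluster /vk/, so it deletes. /xotedesebeguigoivk/ → xotedesebeguigoiv.

xotedesebeguigoiv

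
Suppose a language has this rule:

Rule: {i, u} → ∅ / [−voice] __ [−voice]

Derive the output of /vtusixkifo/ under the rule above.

vtsxkfo

/u/ is a high vowel flanked by voiceless consonants /t/ and /s/, so it deletes.
/i/ is a high vowel flanked by voiceless consonants /s/ and /x/, so it deletes.
/i/ is a high vowel flanked by voiceless consonants /k/ and /f/, so it deletes.
Surface form: [vtsxkfo].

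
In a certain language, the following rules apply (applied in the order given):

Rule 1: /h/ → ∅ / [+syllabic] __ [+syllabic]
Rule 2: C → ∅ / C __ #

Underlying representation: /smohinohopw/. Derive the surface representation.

Rule 1 (intervocalic h-deletion): /h/ occurs between vowels /o/ and /i/, so it deletes. /h/ occurs between vowels /o/ and /o/, so it deletes. /smohinohopw/ → smoinoopw.
Rule 2 (final cluster simplification): /w/ is the second consonant of a word-final cluster /pw/, so it deletes. /smoinoopw/ → smoinoop.

smoinoop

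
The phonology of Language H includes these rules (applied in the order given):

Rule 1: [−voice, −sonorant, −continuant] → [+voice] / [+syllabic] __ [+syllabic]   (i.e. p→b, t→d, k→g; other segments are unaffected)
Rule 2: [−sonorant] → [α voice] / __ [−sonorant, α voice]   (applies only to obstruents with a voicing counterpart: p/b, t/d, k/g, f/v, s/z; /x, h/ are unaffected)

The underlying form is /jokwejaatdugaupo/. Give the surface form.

jokwejaaddugaubo

Rule 1 (intervocalic voicing): /p/ is a voiceless stop between vowels /u/ and /o/, so it voices to [b]. /jokwejaatdugaupo/ → jokwejaatdugaubo.
Rule 2 (regressive voicing assimilation): /t/ precedes the voiced obstruent /d/, so it voices to [d] by assimilation. /jokwejaatdugaubo/ → jokwejaaddugaubo.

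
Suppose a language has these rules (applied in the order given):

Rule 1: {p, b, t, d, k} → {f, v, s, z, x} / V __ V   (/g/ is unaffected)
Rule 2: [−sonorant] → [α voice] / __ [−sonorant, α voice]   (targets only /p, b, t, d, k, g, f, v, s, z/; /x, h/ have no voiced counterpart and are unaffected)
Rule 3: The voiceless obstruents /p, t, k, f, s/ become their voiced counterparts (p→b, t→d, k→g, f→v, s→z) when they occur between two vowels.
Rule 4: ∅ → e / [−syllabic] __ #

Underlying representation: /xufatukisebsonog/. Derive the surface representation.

xuvazuxizepsonoge

Rule 1 (intervocalic spirantization): /t/ is a stop between vowels /a/ and /u/, so it spirantizes to the fricative [s]. /k/ is a stop between vowels /u/ and /i/, so it spirantizes to the fricative [x]. /xufatukisebsonog/ → xufasuxisebsonog.
Rule 2 (regressive voicing assimilation): /b/ precedes the voiceless obstruent /s/, so it devoices to [p] by assimilation. /xufasuxisebsonog/ → xufasuxisepsonog.
Rule 3 (intervocalic voicing): /f/ is a voiceless obstruent between vowels /u/ and /a/, so it voices to [v]. /s/ is a voiceless obstruent between vowels /a/ and /u/, so it voices to [z]. /s/ is a voiceless obstruent between vowels /i/ and /e/, so it voices to [z]. /xufasuxisepsonog/ → xuvazuxizepsonog.
Rule 4 (final e-epenthesis): the form ends in the consonant /g/, so [e] is inserted word-finally. /xuvazuxizepsonog/ → xuvazuxizepsonoge.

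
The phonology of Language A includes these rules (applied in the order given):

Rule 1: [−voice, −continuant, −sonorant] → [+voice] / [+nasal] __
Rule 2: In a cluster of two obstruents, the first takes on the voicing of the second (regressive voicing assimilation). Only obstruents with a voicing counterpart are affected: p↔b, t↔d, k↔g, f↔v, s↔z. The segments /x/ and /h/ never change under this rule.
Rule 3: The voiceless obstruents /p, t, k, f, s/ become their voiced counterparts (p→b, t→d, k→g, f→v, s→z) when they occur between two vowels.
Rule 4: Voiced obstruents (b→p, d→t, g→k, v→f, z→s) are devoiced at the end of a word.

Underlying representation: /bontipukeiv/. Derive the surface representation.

Rule 1 (post-nasal voicing): /t/ is a voiceless stop immediately after the nasal /n/, so it voices to [d]. /bontipukeiv/ → bondipukeiv.
Rule 2 (regressive voicing assimilation): no segment meets the environment; /bondipukeiv/ is unchanged.
Rule 3 (intervocalic voicing): /p/ is a voiceless obstruent between vowels /i/ and /u/, so it voices to [b]. /k/ is a voiceless obstruent between vowels /u/ and /e/, so it voices to [g]. /bondipukeiv/ → bondibugeiv.
Rule 4 (final devoicing): /v/ is a voiced obstruent in word-final position, so it devoices to [f]. /bondibugeiv/ → bondibugeif.

bondibugeif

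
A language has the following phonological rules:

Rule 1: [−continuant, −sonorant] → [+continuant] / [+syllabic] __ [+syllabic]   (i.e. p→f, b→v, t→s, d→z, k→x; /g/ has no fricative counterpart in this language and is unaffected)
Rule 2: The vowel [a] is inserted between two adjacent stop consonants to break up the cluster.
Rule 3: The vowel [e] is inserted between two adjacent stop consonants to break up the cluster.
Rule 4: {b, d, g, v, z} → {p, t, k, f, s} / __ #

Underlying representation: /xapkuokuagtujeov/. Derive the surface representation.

xapakuoxuagatujeof

Rule 1 (intervocalic spirantization): /k/ is a stop between vowels /o/ and /u/, so it spirantizes to the fricative [x]. /xapkuokuagtujeov/ → xapkuoxuagtujeov.
Rule 2 (stop-cluster a-epenthesis): /p/ and /k/ form a stop–stop cluster, so [a] is inserted between them. /g/ and /t/ form a stop–stop cluster, so [a] is inserted between them. /xapkuoxuagtujeov/ → xapakuoxuagatujeov.
Rule 3 (stop-cluster e-epenthesis): no segment meets the environment; /xapakuoxuagatujeov/ is unchanged.
Rule 4 (final devoicing): /v/ is a voiced obstruent in word-final position, so it devoices to [f]. /xapakuoxuagatujeov/ → xapakuoxuagatujeof.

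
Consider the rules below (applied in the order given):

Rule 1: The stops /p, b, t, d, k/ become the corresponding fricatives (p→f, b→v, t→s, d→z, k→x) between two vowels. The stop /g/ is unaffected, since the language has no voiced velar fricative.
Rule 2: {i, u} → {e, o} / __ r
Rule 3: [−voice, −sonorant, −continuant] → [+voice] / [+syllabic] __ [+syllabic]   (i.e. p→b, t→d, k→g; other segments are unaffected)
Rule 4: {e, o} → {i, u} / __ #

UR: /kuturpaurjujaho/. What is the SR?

kusorpaorjujahu

Rule 1 (intervocalic spirantization): /t/ is a stop between vowels /u/ and /u/, so it spirantizes to the fricative [s]. /kuturpaurjujaho/ → kusurpaurjujaho.
Rule 2 (pre-rhotic lowering): /u/ is a high vowel immediately before /r/, so it lowers to [o]. /u/ is a high vowel immediately before /r/, so it lowers to [o]. /kusurpaurjujaho/ → kusorpaorjujaho.
Rule 3 (intervocalic voicing): no segment meets the environment; /kusorpaorjujaho/ is unchanged.
Rule 4 (final vowel raising): /o/ is a mid vowel in word-final position, so it raises to [u]. /kusorpaorjujaho/ → kusorpaorjujahu.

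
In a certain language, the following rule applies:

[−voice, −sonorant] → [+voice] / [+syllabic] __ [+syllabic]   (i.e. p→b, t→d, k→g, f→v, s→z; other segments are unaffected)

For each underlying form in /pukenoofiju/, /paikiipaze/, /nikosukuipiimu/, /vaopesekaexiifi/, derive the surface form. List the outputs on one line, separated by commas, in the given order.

pugenooviju, paigiibaze, nigozuguibiimu, vaobezegaexiivi

/pukenoofiju/: /k/ is a voiceless obstruent between vowels /u/ and /e/, so it voices to [g]. /f/ is a voiceless obstruent between vowels /o/ and /i/, so it voices to [v]. → [pugenooviju].
/paikiipaze/: /k/ is a voiceless obstruent between vowels /i/ and /i/, so it voices to [g]. /p/ is a voiceless obstruent between vowels /i/ and /a/, so it voices to [b]. → [paigiibaze].
/nikosukuipiimu/: /k/ is a voiceless obstruent between vowels /i/ and /o/, so it voices to [g]. /s/ is a voiceless obstruent between vowels /o/ and /u/, so it voices to [z]. /k/ is a voiceless obstruent between vowels /u/ and /u/, so it voices to [g]. /p/ is a voiceless obstruent between vowels /i/ and /i/, so it voices to [b]. → [nigozuguibiimu].
/vaopesekaexiifi/: /p/ is a voiceless obstruent between vowels /o/ and /e/, so it voices to [b]. /s/ is a voiceless obstruent between vowels /e/ and /e/, so it voices to [z]. /k/ is a voiceless obstruent between vowels /e/ and /a/, so it voices to [g]. /f/ is a voiceless obstruent between vowels /i/ and /i/, so it voices to [v]. → [vaobezegaexiivi].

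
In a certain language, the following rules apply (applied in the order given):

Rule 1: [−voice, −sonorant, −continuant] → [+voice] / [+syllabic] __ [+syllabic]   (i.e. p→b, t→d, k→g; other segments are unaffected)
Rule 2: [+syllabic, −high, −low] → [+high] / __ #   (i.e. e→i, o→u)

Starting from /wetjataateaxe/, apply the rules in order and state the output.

wetjadaadeaxi

Rule 1 (intervocalic voicing): /t/ is a voiceless stop between vowels /a/ and /a/, so it voices to [d]. /t/ is a voiceless stop between vowels /a/ and /e/, so it voices to [d]. /wetjataateaxe/ → wetjadaadeaxe.
Rule 2 (final vowel raising): /e/ is a mid vowel in word-final position, so it raises to [i]. /wetjadaadeaxe/ → wetjadaadeaxi.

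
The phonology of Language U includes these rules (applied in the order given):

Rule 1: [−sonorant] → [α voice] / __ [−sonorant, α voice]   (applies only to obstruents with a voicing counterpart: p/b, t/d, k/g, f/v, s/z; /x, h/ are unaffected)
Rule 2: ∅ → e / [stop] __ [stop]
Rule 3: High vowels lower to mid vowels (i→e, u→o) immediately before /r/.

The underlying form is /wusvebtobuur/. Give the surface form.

wuzvepetobuor

Rule 1 (regressive voicing assimilation): /s/ precedes the voiced obstruent /v/, so it voices to [z] by assimilation. /b/ precedes the voiceless obstruent /t/, so it devoices to [p] by assimilation. /wusvebtobuur/ → wuzveptobuur.
Rule 2 (stop-cluster e-epenthesis): /p/ and /t/ form a stop–stop cluster, so [e] is inserted between them. /wuzveptobuur/ → wuzvepetobuur.
Rule 3 (pre-rhotic lowering): /u/ is a high vowel immediately before /r/, so it lowers to [o]. /wuzvepetobuur/ → wuzvepetobuor.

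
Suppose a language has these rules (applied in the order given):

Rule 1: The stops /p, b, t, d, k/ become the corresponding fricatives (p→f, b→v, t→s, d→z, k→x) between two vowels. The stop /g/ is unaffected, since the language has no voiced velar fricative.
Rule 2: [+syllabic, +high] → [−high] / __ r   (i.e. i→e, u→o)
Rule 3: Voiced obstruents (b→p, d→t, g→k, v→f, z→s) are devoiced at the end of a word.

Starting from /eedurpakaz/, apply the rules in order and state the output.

eezorpaxas

Rule 1 (intervocalic spirantization): /d/ is a stop between vowels /e/ and /u/, so it spirantizes to the fricative [z]. /k/ is a stop between vowels /a/ and /a/, so it spirantizes to the fricative [x]. /eedurpakaz/ → eezurpaxaz.
Rule 2 (pre-rhotic lowering): /u/ is a high vowel immediately before /r/, so it lowers to [o]. /eezurpaxaz/ → eezorpaxaz.
Rule 3 (final devoicing): /z/ is a voiced obstruent in word-final position, so it devoices to [s]. /eezorpaxaz/ → eezorpaxas.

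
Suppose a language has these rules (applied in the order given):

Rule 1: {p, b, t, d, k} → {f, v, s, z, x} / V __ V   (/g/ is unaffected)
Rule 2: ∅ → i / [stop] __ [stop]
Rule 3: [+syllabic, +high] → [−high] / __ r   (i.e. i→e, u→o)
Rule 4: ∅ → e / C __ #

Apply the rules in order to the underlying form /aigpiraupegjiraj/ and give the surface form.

aigiperaufegjeraje

Rule 1 (intervocalic spirantization): /p/ is a stop between vowels /u/ and /e/, so it spirantizes to the fricative [f]. /aigpiraupegjiraj/ → aigpiraufegjiraj.
Rule 2 (stop-cluster i-epenthesis): /g/ and /p/ form a stop–stop cluster, so [i] is inserted between them. /aigpiraufegjiraj/ → aigipiraufegjiraj.
Rule 3 (pre-rhotic lowering): /i/ is a high vowel immediately before /r/, so it lowers to [e]. /i/ is a high vowel immediately before /r/, so it lowers to [e]. /aigipiraufegjiraj/ → aigiperaufegjeraj.
Rule 4 (final e-epenthesis): the form ends in the consonant /j/, so [e] is inserted word-finally. /aigiperaufegjeraj/ → aigiperaufegjeraje.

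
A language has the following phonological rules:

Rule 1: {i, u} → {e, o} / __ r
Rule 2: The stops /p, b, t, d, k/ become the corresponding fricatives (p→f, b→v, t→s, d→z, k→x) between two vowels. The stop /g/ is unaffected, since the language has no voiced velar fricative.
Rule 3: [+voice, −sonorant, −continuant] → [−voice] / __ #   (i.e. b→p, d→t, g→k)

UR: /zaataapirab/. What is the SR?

zaasaaferap

Rule 1 (pre-rhotic lowering): /i/ is a high vowel immediately before /r/, so it lowers to [e]. /zaataapirab/ → zaataaperab.
Rule 2 (intervocalic spirantization): /t/ is a stop between vowels /a/ and /a/, so it spirantizes to the fricative [s]. /p/ is a stop between vowels /a/ and /e/, so it spirantizes to the fricative [f]. /zaataaperab/ → zaasaaferab.
Rule 3 (final devoicing): /b/ is a voiced stop in word-final position, so it devoices to [p]. /zaasaaferab/ → zaasaaferap.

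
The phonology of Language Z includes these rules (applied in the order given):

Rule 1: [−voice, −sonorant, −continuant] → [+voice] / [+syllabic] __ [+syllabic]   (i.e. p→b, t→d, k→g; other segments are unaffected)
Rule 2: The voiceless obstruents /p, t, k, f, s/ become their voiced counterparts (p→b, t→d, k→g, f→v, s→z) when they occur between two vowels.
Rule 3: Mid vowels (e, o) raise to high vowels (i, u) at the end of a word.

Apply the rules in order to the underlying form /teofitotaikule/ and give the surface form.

teovidodaiguli

Rule 1 (intervocalic voicing): /t/ is a voiceless stop between vowels /i/ and /o/, so it voices to [d]. /t/ is a voiceless stop between vowels /o/ and /a/, so it voices to [d]. /k/ is a voiceless stop between vowels /i/ and /u/, so it voices to [g]. /teofitotaikule/ → teofidodaigule.
Rule 2 (intervocalic voicing): /f/ is a voiceless obstruent between vowels /o/ and /i/, so it voices to [v]. /teofidodaigule/ → teovidodaigule.
Rule 3 (final vowel raising): /e/ is a mid vowel in word-final position, so it raises to [i]. /teovidodaigule/ → teovidodaiguli.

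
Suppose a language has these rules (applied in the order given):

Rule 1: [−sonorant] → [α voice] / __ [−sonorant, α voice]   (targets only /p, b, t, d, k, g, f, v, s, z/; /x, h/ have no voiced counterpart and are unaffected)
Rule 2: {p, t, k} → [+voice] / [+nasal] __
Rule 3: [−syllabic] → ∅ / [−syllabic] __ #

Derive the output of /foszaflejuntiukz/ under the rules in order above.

Rule 1 (regressive voicing assimilation): /s/ precedes the voiced obstruent /z/, so it voices to [z] by assimilation. /k/ precedes the voiced obstruent /z/, so it voices to [g] by assimilation. /foszaflejuntiukz/ → fozzaflejuntiugz.
Rule 2 (post-nasal voicing): /t/ is a voiceless stop immediately after the nasal /n/, so it voices to [d]. /fozzaflejuntiugz/ → fozzaflejundiugz.
Rule 3 (final cluster simplification): /z/ is the second consonant of a word-final cluster /gz/, so it deletes. /fozzaflejundiugz/ → fozzaflejundiug.

fozzaflejundiug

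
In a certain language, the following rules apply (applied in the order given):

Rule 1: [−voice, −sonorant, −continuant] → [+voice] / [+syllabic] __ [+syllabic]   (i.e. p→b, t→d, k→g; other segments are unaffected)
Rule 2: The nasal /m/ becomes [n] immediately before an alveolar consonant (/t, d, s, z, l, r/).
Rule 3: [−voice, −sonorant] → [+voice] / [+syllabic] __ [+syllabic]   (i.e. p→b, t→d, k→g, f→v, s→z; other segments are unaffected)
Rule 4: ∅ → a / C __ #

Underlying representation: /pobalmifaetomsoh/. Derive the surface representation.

pobalmivaedonsoha

Rule 1 (intervocalic voicing): /t/ is a voiceless stop between vowels /e/ and /o/, so it voices to [d]. /pobalmifaetomsoh/ → pobalmifaedomsoh.
Rule 2 (nasal place assimilation): /m/ precedes the alveolar consonant /s/, so it assimilates in place to [n]. /pobalmifaedomsoh/ → pobalmifaedonsoh.
Rule 3 (intervocalic voicing): /f/ is a voiceless obstruent between vowels /i/ and /a/, so it voices to [v]. /pobalmifaedonsoh/ → pobalmivaedonsoh.
Rule 4 (final a-epenthesis): the form ends in the consonant /h/, so [a] is inserted word-finally. /pobalmivaedonsoh/ → pobalmivaedonsoha.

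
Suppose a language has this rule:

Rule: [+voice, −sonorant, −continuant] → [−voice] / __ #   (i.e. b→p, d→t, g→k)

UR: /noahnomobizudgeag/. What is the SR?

/g/ is a voiced stop in word-final position, so it devoices to [k].
The other instances of /b/, /d/, /g/ do not occur in the required environment and remain unchanged.
Surface form: [noahnomobizudgeak].

noahnomobizudgeak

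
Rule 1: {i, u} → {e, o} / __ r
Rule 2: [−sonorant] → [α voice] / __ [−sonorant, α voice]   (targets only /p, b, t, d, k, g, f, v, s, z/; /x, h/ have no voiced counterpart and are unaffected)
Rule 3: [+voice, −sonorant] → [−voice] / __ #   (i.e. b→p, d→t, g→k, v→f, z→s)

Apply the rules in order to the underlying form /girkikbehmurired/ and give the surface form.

Rule 1 (pre-rhotic lowering): /i/ is a high vowel immediately before /r/, so it lowers to [e]. /u/ is a high vowel immediately before /r/, so it lowers to [o]. /i/ is a high vowel immediately before /r/, so it lowers to [e]. /girkikbehmurired/ → gerkikbehmorered.
Rule 2 (regressive voicing assimilation): /k/ precedes the voiced obstruent /b/, so it voices to [g] by assimilation. /gerkikbehmorered/ → gerkigbehmorered.
Rule 3 (final devoicing): /d/ is a voiced obstruent in word-final position, so it devoices to [t]. /gerkigbehmorered/ → gerkigbehmoreret.

gerkigbehmoreret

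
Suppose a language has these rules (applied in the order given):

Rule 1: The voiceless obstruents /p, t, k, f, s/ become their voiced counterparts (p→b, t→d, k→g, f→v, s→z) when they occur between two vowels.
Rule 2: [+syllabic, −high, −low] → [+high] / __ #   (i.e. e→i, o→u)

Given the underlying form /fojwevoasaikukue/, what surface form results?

fojwevoazaigugui

Rule 1 (intervocalic voicing): /s/ is a voiceless obstruent between vowels /a/ and /a/, so it voices to [z]. /k/ is a voiceless obstruent between vowels /i/ and /u/, so it voices to [g]. /k/ is a voiceless obstruent between vowels /u/ and /u/, so it voices to [g]. /fojwevoasaikukue/ → fojwevoazaigugue.
Rule 2 (final vowel raising): /e/ is a mid vowel in word-final position, so it raises to [i]. /fojwevoazaigugue/ → fojwevoazaigugui.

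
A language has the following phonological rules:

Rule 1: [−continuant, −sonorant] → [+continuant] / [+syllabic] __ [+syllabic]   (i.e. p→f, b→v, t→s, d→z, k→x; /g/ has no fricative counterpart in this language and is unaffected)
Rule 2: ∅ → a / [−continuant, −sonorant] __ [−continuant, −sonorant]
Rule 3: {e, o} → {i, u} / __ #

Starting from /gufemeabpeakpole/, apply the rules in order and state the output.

gufemeabapeakapoli

Rule 1 (intervocalic spirantization): no segment meets the environment; /gufemeabpeakpole/ is unchanged.
Rule 2 (stop-cluster a-epenthesis): /b/ and /p/ form a stop–stop cluster, so [a] is inserted between them. /k/ and /p/ form a stop–stop cluster, so [a] is inserted between them. /gufemeabpeakpole/ → gufemeabapeakapole.
Rule 3 (final vowel raising): /e/ is a mid vowel in word-final position, so it raises to [i]. /gufemeabapeakapole/ → gufemeabapeakapoli.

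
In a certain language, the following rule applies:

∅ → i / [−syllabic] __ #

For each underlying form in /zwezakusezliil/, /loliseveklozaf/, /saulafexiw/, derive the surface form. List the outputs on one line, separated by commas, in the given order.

/zwezakusezliil/: the form ends in the consonant /l/, so [i] is inserted word-finally. → [zwezakusezliili].
/loliseveklozaf/: the form ends in the consonant /f/, so [i] is inserted word-finally. → [loliseveklozafi].
/saulafexiw/: the form ends in the consonant /w/, so [i] is inserted word-finally. → [saulafexiwi].

zwezakusezliili, loliseveklozafi, saulafexiwi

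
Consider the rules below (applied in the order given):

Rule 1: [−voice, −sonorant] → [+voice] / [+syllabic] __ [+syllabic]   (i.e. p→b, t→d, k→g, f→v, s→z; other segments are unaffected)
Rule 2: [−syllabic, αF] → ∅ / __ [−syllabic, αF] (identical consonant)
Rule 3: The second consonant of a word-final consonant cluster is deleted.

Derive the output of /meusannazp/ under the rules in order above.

meuzanaz

Rule 1 (intervocalic voicing): /s/ is a voiceless obstruent between vowels /u/ and /a/, so it voices to [z]. /meusannazp/ → meuzannazp.
Rule 2 (degemination): /nn/ is a geminate; the first /n/ deletes. /meuzannazp/ → meuzanazp.
Rule 3 (final cluster simplification): /p/ is the second consonant of a word-final cluster /zp/, so it deletes. /meuzanazp/ → meuzanaz.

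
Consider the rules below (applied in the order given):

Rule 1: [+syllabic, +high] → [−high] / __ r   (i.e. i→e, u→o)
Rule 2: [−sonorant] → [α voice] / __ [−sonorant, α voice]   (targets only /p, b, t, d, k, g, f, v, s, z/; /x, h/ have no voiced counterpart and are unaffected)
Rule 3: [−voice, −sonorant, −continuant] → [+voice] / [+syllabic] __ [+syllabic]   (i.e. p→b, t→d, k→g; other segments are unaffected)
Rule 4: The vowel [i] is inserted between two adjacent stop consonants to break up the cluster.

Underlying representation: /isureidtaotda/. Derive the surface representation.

Rule 1 (pre-rhotic lowering): /u/ is a high vowel immediately before /r/, so it lowers to [o]. /isureidtaotda/ → isoreidtaotda.
Rule 2 (regressive voicing assimilation): /d/ precedes the voiceless obstruent /t/, so it devoices to [t] by assimilation. /t/ precedes the voiced obstruent /d/, so it voices to [d] by assimilation. /isoreidtaotda/ → isoreittaodda.
Rule 3 (intervocalic voicing): no segment meets the environment; /isoreittaodda/ is unchanged.
Rule 4 (stop-cluster i-epenthesis): /t/ and /t/ form a stop–stop cluster, so [i] is inserted between them. /d/ and /d/ form a stop–stop cluster, so [i] is inserted between them. /isoreittaodda/ → isoreititaodida.

isoreititaodida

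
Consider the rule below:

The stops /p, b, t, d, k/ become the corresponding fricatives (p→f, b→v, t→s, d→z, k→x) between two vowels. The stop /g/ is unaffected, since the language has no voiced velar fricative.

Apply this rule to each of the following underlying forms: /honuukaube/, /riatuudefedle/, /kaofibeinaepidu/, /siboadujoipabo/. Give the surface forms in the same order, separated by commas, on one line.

/honuukaube/: /k/ is a stop between vowels /u/ and /a/, so it spirantizes to the fricative [x]. /b/ is a stop between vowels /u/ and /e/, so it spirantizes to the fricative [v]. → [honuuxauve].
/riatuudefedle/: /t/ is a stop between vowels /a/ and /u/, so it spirantizes to the fricative [s]. /d/ is a stop between vowels /u/ and /e/, so it spirantizes to the fricative [z]. → [riasuuzefedle].
/kaofibeinaepidu/: /b/ is a stop between vowels /i/ and /e/, so it spirantizes to the fricative [v]. /p/ is a stop between vowels /e/ and /i/, so it spirantizes to the fricative [f]. /d/ is a stop between vowels /i/ and /u/, so it spirantizes to the fricative [z]. → [kaofiveinaefizu].
/siboadujoipabo/: /b/ is a stop between vowels /i/ and /o/, so it spirantizes to the fricative [v]. /d/ is a stop between vowels /a/ and /u/, so it spirantizes to the fricative [z]. /p/ is a stop between vowels /i/ and /a/, so it spirantizes to the fricative [f]. /b/ is a stop between vowels /a/ and /o/, so it spirantizes to the fricative [v]. → [sivoazujoifavo].

honuuxauve, riasuuzefedle, kaofiveinaefizu, sivoazujoifavo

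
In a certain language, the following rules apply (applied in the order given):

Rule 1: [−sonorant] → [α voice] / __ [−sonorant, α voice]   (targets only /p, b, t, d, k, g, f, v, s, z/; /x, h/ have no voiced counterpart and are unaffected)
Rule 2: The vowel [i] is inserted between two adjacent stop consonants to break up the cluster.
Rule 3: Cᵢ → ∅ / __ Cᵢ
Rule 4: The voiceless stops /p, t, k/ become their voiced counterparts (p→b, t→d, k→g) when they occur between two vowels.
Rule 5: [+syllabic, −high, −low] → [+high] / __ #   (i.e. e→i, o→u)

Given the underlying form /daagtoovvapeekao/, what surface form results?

daagidoovabeegau

Rule 1 (regressive voicing assimilation): /g/ precedes the voiceless obstruent /t/, so it devoices to [k] by assimilation. /daagtoovvapeekao/ → daaktoovvapeekao.
Rule 2 (stop-cluster i-epenthesis): /k/ and /t/ form a stop–stop cluster, so [i] is inserted between them. /daaktoovvapeekao/ → daakitoovvapeekao.
Rule 3 (degemination): /vv/ is a geminate; the first /v/ deletes. /daakitoovvapeekao/ → daakitoovapeekao.
Rule 4 (intervocalic voicing): /k/ is a voiceless stop between vowels /a/ and /i/, so it voices to [g]. /t/ is a voiceless stop between vowels /i/ and /o/, so it voices to [d]. /p/ is a voiceless stop between vowels /a/ and /e/, so it voices to [b]. /k/ is a voiceless stop between vowels /e/ and /a/, so it voices to [g]. /daakitoovapeekao/ → daagidoovabeegao.
Rule 5 (final vowel raising): /o/ is a mid vowel in word-final position, so it raises to [u]. /daagidoovabeegao/ → daagidoovabeegau.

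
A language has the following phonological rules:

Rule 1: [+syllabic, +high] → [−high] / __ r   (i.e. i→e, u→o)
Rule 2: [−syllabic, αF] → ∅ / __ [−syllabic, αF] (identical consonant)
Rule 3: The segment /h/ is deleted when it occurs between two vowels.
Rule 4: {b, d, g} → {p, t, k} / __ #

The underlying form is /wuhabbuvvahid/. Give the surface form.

Rule 1 (pre-rhotic lowering): no segment meets the environment; /wuhabbuvvahid/ is unchanged.
Rule 2 (degemination): /bb/ is a geminate; the first /b/ deletes. /vv/ is a geminate; the first /v/ deletes. /wuhabbuvvahid/ → wuhabuvahid.
Rule 3 (intervocalic h-deletion): /h/ occurs between vowels /u/ and /a/, so it deletes. /h/ occurs between vowels /a/ and /i/, so it deletes. /wuhabuvahid/ → wuabuvaid.
Rule 4 (final devoicing): /d/ is a voiced stop in word-final position, so it devoices to [t]. /wuabuvaid/ → wuabuvait.

wuabuvait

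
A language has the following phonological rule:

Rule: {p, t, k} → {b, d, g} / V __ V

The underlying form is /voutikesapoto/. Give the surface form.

/t/ is a voiceless stop between vowels /u/ and /i/, so it voices to [d].
/k/ is a voiceless stop between vowels /i/ and /e/, so it voices to [g].
/p/ is a voiceless stop between vowels /a/ and /o/, so it voices to [b].
/t/ is a voiceless stop between vowels /o/ and /o/, so it voices to [d].
Surface form: [voudigesabodo].

voudigesabodo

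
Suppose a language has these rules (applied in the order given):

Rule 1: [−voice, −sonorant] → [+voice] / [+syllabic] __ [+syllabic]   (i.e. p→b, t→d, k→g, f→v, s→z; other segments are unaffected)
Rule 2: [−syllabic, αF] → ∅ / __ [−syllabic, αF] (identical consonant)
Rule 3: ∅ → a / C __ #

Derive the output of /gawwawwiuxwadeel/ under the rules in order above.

Rule 1 (intervocalic voicing): no segment meets the environment; /gawwawwiuxwadeel/ is unchanged.
Rule 2 (degemination): /ww/ is a geminate; the first /w/ deletes. /ww/ is a geminate; the first /w/ deletes. /gawwawwiuxwadeel/ → gawawiuxwadeel.
Rule 3 (final a-epenthesis): the form ends in the consonant /l/, so [a] is inserted word-finally. /gawawiuxwadeel/ → gawawiuxwadeela.

gawawiuxwadeela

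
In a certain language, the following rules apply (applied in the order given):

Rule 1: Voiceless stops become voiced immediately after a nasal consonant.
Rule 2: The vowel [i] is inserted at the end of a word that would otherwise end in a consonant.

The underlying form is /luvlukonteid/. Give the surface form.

Rule 1 (post-nasal voicing): /t/ is a voiceless stop immediately after the nasal /n/, so it voices to [d]. /luvlukonteid/ → luvlukondeid.
Rule 2 (final i-epenthesis): the form ends in the consonant /d/, so [i] is inserted word-finally. /luvlukondeid/ → luvlukondeidi.

luvlukondeidi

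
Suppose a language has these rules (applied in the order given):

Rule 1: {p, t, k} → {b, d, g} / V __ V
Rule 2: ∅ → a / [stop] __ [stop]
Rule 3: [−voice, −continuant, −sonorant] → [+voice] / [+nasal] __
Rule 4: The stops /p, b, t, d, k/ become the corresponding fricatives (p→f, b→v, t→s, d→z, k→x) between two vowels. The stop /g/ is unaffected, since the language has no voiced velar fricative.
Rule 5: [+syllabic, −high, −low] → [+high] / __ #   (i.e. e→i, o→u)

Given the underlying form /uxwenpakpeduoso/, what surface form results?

Rule 1 (intervocalic voicing): no segment meets the environment; /uxwenpakpeduoso/ is unchanged.
Rule 2 (stop-cluster a-epenthesis): /k/ and /p/ form a stop–stop cluster, so [a] is inserted between them. /uxwenpakpeduoso/ → uxwenpakapeduoso.
Rule 3 (post-nasal voicing): /p/ is a voiceless stop immediately after the nasal /n/, so it voices to [b]. /uxwenpakapeduoso/ → uxwenbakapeduoso.
Rule 4 (intervocalic spirantization): /k/ is a stop between vowels /a/ and /a/, so it spirantizes to the fricative [x]. /p/ is a stop between vowels /a/ and /e/, so it spirantizes to the fricative [f]. /d/ is a stop between vowels /e/ and /u/, so it spirantizes to the fricative [z]. /uxwenbakapeduoso/ → uxwenbaxafezuoso.
Rule 5 (final vowel raising): /o/ is a mid vowel in word-final position, so it raises to [u]. /uxwenbaxafezuoso/ → uxwenbaxafezuosu.

uxwenbaxafezuosu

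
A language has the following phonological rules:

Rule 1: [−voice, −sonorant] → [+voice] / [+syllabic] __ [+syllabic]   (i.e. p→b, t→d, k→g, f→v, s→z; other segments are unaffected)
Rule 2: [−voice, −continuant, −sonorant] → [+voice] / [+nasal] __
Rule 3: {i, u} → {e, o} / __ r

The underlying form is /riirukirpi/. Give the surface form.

rierugerpi

Rule 1 (intervocalic voicing): /k/ is a voiceless obstruent between vowels /u/ and /i/, so it voices to [g]. /riirukirpi/ → riirugirpi.
Rule 2 (post-nasal voicing): no segment meets the environment; /riirugirpi/ is unchanged.
Rule 3 (pre-rhotic lowering): /i/ is a high vowel immediately before /r/, so it lowers to [e]. /i/ is a high vowel immediately before /r/, so it lowers to [e]. /riirugirpi/ → rierugerpi.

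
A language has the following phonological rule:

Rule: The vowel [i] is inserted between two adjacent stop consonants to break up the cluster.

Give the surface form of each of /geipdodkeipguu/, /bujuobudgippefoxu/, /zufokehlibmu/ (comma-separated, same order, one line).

geipidodikeipiguu, bujuobudigipipefoxu, zufokehlibmu

/geipdodkeipguu/: /p/ and /d/ form a stop–stop cluster, so [i] is inserted between them. /d/ and /k/ form a stop–stop cluster, so [i] is inserted between them. /p/ and /g/ form a stop–stop cluster, so [i] is inserted between them. → [geipidodikeipiguu].
/bujuobudgippefoxu/: /d/ and /g/ form a stop–stop cluster, so [i] is inserted between them. /p/ and /p/ form a stop–stop cluster, so [i] is inserted between them. → [bujuobudigipipefoxu].
/zufokehlibmu/: the rule's environment is not met; surfaces unchanged as [zufokehlibmu].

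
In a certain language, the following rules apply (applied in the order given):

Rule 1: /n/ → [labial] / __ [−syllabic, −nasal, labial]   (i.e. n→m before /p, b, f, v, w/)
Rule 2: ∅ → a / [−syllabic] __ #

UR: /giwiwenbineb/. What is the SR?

Rule 1 (nasal place assimilation): /n/ precedes the labial consonant /b/, so it assimilates in place to [m]. /giwiwenbineb/ → giwiwembineb.
Rule 2 (final a-epenthesis): the form ends in the consonant /b/, so [a] is inserted word-finally. /giwiwembineb/ → giwiwembineba.

giwiwembineba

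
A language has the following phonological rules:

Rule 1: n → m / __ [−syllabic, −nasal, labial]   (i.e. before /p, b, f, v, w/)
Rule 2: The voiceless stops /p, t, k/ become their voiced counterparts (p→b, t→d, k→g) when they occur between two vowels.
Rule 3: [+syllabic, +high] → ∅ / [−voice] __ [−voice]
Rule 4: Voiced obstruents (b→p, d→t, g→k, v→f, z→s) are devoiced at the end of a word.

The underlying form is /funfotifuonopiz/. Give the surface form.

Rule 1 (nasal place assimilation): /n/ precedes the labial consonant /f/, so it assimilates in place to [m]. /funfotifuonopiz/ → fumfotifuonopiz.
Rule 2 (intervocalic voicing): /t/ is a voiceless stop between vowels /o/ and /i/, so it voices to [d]. /p/ is a voiceless stop between vowels /o/ and /i/, so it voices to [b]. /fumfotifuonopiz/ → fumfodifuonobiz.
Rule 3 (high vowel syncope): no segment meets the environment; /fumfodifuonobiz/ is unchanged.
Rule 4 (final devoicing): /z/ is a voiced obstruent in word-final position, so it devoices to [s]. /fumfodifuonobiz/ → fumfodifuonobis.

fumfodifuonobis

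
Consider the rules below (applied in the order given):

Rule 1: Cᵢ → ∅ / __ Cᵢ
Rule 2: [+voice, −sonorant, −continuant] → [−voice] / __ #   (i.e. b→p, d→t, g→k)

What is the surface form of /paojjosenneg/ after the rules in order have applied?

Rule 1 (degemination): /jj/ is a geminate; the first /j/ deletes. /nn/ is a geminate; the first /n/ deletes. /paojjosenneg/ → paojoseneg.
Rule 2 (final devoicing): /g/ is a voiced stop in word-final position, so it devoices to [k]. /paojoseneg/ → paojosenek.

paojosenek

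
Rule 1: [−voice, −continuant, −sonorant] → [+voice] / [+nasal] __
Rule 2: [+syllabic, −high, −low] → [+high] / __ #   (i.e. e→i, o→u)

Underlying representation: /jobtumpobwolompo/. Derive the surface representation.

Rule 1 (post-nasal voicing): /p/ is a voiceless stop immediately after the nasal /m/, so it voices to [b]. /p/ is a voiceless stop immediately after the nasal /m/, so it voices to [b]. /jobtumpobwolompo/ → jobtumbobwolombo.
Rule 2 (final vowel raising): /o/ is a mid vowel in word-final position, so it raises to [u]. /jobtumbobwolombo/ → jobtumbobwolombu.

jobtumbobwolombu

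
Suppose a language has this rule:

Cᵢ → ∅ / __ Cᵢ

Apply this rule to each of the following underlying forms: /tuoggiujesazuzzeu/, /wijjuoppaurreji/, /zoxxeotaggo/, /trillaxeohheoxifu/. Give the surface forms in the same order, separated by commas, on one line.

tuogiujesazuzeu, wijuopaureji, zoxeotago, trilaxeoheoxifu

/tuoggiujesazuzzeu/: /gg/ is a geminate; the first /g/ deletes. /zz/ is a geminate; the first /z/ deletes. → [tuogiujesazuzeu].
/wijjuoppaurreji/: /jj/ is a geminate; the first /j/ deletes. /pp/ is a geminate; the first /p/ deletes. /rr/ is a geminate; the first /r/ deletes. → [wijuopaureji].
/zoxxeotaggo/: /xx/ is a geminate; the first /x/ deletes. /gg/ is a geminate; the first /g/ deletes. → [zoxeotago].
/trillaxeohheoxifu/: /ll/ is a geminate; the first /l/ deletes. /hh/ is a geminate; the first /h/ deletes. → [trilaxeoheoxifu].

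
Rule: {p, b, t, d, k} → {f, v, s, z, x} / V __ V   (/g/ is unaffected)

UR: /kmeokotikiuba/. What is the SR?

Scanning /kmeokotikiuba/: /k/ at position 1 is not in the conditioning environment; /k/ is a stop between vowels /o/ and /o/, so it spirantizes to the fricative [x]; /t/ is a stop between vowels /o/ and /i/, so it spirantizes to the fricative [s]; /k/ is a stop between vowels /i/ and /i/, so it spirantizes to the fricative [x]; /b/ is a stop between vowels /u/ and /a/, so it spirantizes to the fricative [v].
Result: [kmeoxosixiuva].

kmeoxosixiuva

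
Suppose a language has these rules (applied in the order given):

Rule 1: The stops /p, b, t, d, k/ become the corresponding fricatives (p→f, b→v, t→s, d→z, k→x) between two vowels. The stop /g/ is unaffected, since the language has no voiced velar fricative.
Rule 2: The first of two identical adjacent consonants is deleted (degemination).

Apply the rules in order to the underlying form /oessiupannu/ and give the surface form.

Rule 1 (intervocalic spirantization): /p/ is a stop between vowels /u/ and /a/, so it spirantizes to the fricative [f]. /oessiupannu/ → oessiufannu.
Rule 2 (degemination): /ss/ is a geminate; the first /s/ deletes. /nn/ is a geminate; the first /n/ deletes. /oessiufannu/ → oesiufanu.

oesiufanu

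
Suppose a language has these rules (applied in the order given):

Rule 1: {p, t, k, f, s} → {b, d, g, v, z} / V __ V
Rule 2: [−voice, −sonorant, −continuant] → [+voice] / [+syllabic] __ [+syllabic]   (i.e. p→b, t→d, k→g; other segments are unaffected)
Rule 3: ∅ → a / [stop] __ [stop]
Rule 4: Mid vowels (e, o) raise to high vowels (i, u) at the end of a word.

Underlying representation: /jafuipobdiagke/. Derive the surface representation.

javuibobadiagaki

Rule 1 (intervocalic voicing): /f/ is a voiceless obstruent between vowels /a/ and /u/, so it voices to [v]. /p/ is a voiceless obstruent between vowels /i/ and /o/, so it voices to [b]. /jafuipobdiagke/ → javuibobdiagke.
Rule 2 (intervocalic voicing): no segment meets the environment; /javuibobdiagke/ is unchanged.
Rule 3 (stop-cluster a-epenthesis): /b/ and /d/ form a stop–stop cluster, so [a] is inserted between them. /g/ and /k/ form a stop–stop cluster, so [a] is inserted between them. /javuibobdiagke/ → javuibobadiagake.
Rule 4 (final vowel raising): /e/ is a mid vowel in word-final position, so it raises to [i]. /javuibobadiagake/ → javuibobadiagaki.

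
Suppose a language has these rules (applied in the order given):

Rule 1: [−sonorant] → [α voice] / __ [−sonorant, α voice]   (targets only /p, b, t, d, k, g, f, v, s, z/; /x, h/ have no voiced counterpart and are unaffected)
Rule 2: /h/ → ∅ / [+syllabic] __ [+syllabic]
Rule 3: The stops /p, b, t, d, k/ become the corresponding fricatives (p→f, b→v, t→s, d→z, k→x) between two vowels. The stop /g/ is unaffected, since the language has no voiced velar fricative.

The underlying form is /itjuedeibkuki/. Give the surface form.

Rule 1 (regressive voicing assimilation): /b/ precedes the voiceless obstruent /k/, so it devoices to [p] by assimilation. /itjuedeibkuki/ → itjuedeipkuki.
Rule 2 (intervocalic h-deletion): no segment meets the environment; /itjuedeipkuki/ is unchanged.
Rule 3 (intervocalic spirantization): /d/ is a stop between vowels /e/ and /e/, so it spirantizes to the fricative [z]. /k/ is a stop between vowels /u/ and /i/, so it spirantizes to the fricative [x]. /itjuedeipkuki/ → itjuezeipkuxi.

itjuezeipkuxi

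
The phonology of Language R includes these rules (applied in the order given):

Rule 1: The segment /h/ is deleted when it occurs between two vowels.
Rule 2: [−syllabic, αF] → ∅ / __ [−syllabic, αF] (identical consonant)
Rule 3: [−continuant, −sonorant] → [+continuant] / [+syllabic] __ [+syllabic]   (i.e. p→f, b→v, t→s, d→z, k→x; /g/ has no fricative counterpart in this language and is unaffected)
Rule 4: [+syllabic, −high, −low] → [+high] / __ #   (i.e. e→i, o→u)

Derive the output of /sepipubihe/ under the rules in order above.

sefifuvii

Rule 1 (intervocalic h-deletion): /h/ occurs between vowels /i/ and /e/, so it deletes. /sepipubihe/ → sepipubie.
Rule 2 (degemination): no segment meets the environment; /sepipubie/ is unchanged.
Rule 3 (intervocalic spirantization): /p/ is a stop between vowels /e/ and /i/, so it spirantizes to the fricative [f]. /p/ is a stop between vowels /i/ and /u/, so it spirantizes to the fricative [f]. /b/ is a stop between vowels /u/ and /i/, so it spirantizes to the fricative [v]. /sepipubie/ → sefifuvie.
Rule 4 (final vowel raising): /e/ is a mid vowel in word-final position, so it raises to [i]. /sefifuvie/ → sefifuvii.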